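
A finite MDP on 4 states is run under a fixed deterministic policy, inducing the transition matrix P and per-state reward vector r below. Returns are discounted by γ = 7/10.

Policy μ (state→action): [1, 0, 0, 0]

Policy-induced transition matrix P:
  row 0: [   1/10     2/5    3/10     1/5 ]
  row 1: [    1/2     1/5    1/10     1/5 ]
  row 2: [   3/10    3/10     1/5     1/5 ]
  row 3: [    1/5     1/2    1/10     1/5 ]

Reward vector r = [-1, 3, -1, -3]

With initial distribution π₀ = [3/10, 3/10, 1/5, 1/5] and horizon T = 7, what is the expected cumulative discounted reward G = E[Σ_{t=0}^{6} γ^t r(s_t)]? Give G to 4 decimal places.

t=0: π = [0.3000, 0.3000, 0.2000, 0.2000], E[r] = -0.2000, γ^t·E[r] = -0.200000, running G = -0.200000
t=1: π = [0.2800, 0.3400, 0.1800, 0.2000], E[r] = -0.0400, γ^t·E[r] = -0.028000, running G = -0.228000
t=2: π = [0.2920, 0.3340, 0.1740, 0.2000], E[r] = -0.0640, γ^t·E[r] = -0.031360, running G = -0.259360
t=3: π = [0.2884, 0.3358, 0.1758, 0.2000], E[r] = -0.0568, γ^t·E[r] = -0.019482, running G = -0.278842
t=4: π = [0.2895, 0.3353, 0.1753, 0.2000], E[r] = -0.0590, γ^t·E[r] = -0.014156, running G = -0.292999
t=5: π = [0.2892, 0.3354, 0.1754, 0.2000], E[r] = -0.0583, γ^t·E[r] = -0.009800, running G = -0.302799
t=6: π = [0.2893, 0.3354, 0.1754, 0.2000], E[r] = -0.0585, γ^t·E[r] = -0.006883, running G = -0.309682

G = -0.3097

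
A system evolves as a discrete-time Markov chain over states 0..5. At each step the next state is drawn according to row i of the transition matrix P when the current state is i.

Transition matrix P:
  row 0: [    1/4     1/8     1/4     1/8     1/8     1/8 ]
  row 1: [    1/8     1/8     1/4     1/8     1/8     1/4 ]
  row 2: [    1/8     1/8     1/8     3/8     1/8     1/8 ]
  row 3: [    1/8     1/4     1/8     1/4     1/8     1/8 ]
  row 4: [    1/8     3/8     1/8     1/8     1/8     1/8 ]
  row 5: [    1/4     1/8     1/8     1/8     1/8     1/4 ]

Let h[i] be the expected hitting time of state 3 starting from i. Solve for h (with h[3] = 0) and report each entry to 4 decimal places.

h = [5.7973, 5.8203, 4.5090, 0.0000, 5.9641, 5.9813]

First-step conditioning: h[3] = 0; for i ≠ 3, h[i] = 1 + Σ_k P[i][k]·h[k].
  h[0] = 1 + 1/4·h[0] + 1/8·h[1] + 1/4·h[2] + 1/8·h[4] + 1/8·h[5]
  h[1] = 1 + 1/8·h[0] + 1/8·h[1] + 1/4·h[2] + 1/8·h[4] + 1/4·h[5]
  h[2] = 1 + 1/8·h[0] + 1/8·h[1] + 1/8·h[2] + 1/8·h[4] + 1/8·h[5]
  h[4] = 1 + 1/8·h[0] + 3/8·h[1] + 1/8·h[2] + 1/8·h[4] + 1/8·h[5]
  h[5] = 1 + 1/4·h[0] + 1/8·h[1] + 1/8·h[2] + 1/8·h[4] + 1/4·h[5]
Solving the 5×5 linear system over states ≠ 3 gives exactly h = [8064/1391, 8096/1391, 6272/1391, 0, 8296/1391, 640/107] (h[3] = 0 is the target).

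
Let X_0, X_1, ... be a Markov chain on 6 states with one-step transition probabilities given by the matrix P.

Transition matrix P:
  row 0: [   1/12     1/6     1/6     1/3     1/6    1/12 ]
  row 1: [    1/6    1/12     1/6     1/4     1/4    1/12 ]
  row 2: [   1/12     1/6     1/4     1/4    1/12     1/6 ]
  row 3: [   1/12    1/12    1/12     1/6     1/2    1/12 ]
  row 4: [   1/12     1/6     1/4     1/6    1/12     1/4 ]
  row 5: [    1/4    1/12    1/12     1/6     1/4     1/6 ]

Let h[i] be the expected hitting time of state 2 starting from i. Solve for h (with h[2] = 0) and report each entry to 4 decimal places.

h = [6.3670, 6.3061, 0.0000, 6.6931, 5.9013, 6.8497]

First-step conditioning: h[2] = 0; for i ≠ 2, h[i] = 1 + Σ_k P[i][k]·h[k].
  h[0] = 1 + 1/12·h[0] + 1/6·h[1] + 1/3·h[3] + 1/6·h[4] + 1/12·h[5]
  h[1] = 1 + 1/6·h[0] + 1/12·h[1] + 1/4·h[3] + 1/4·h[4] + 1/12·h[5]
  h[3] = 1 + 1/12·h[0] + 1/12·h[1] + 1/6·h[3] + 1/2·h[4] + 1/12·h[5]
  h[4] = 1 + 1/12·h[0] + 1/6·h[1] + 1/6·h[3] + 1/12·h[4] + 1/4·h[5]
  h[5] = 1 + 1/4·h[0] + 1/12·h[1] + 1/6·h[3] + 1/4·h[4] + 1/6·h[5]
Solving the 5×5 linear system over states ≠ 2 gives exactly h = [107468/16879, 106440/16879, 0, 112972/16879, 99608/16879, 115616/16879] (h[2] = 0 is the target).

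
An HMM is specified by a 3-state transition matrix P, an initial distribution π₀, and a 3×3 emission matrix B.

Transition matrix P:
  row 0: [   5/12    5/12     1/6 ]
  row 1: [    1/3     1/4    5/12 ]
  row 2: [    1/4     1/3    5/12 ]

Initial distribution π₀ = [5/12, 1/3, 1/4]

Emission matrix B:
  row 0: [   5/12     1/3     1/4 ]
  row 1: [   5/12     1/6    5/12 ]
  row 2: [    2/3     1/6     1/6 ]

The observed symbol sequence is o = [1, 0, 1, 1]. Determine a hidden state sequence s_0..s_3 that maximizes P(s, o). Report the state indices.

path = [0, 0, 0, 0]

t=0: δ = [1.389e-01, 5.556e-02, 4.167e-02]  (obs o_0=1)
t=1: δ = [2.411e-02, 2.411e-02, 1.543e-02]  ψ = [0, 0, 0]  (obs o_1=0)
t=2: δ = [3.349e-03, 1.674e-03, 1.674e-03]  ψ = [0, 0, 1]  (obs o_2=1)
t=3: δ = [4.651e-04, 2.326e-04, 1.163e-04]  ψ = [0, 0, 1]  (obs o_3=1)
backtrack: best end state = 0; path = [0, 0, 0, 0]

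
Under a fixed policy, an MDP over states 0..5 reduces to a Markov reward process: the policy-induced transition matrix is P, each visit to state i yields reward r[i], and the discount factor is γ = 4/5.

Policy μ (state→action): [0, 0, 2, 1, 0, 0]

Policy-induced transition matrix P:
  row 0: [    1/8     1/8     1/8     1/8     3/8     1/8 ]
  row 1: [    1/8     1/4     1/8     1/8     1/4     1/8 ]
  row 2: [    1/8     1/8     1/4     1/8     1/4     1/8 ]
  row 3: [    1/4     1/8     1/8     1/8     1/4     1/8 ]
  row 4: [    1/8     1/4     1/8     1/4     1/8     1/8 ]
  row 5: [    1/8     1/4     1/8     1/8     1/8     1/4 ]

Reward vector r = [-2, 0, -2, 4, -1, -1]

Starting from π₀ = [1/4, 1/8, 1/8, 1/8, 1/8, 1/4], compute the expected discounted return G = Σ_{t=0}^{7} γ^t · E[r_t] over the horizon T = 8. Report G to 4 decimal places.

G = -1.7056

t=0: π = [0.2500, 0.1250, 0.1250, 0.1250, 0.1250, 0.2500], E[r] = -0.6250, γ^t·E[r] = -0.625000, running G = -0.625000
t=1: π = [0.1406, 0.1875, 0.1406, 0.1406, 0.2344, 0.1563], E[r] = -0.3906, γ^t·E[r] = -0.312500, running G = -0.937500
t=2: π = [0.1426, 0.1973, 0.1426, 0.1543, 0.2188, 0.1445], E[r] = -0.3164, γ^t·E[r] = -0.202500, running G = -1.140000
t=3: π = [0.1443, 0.1951, 0.1428, 0.1523, 0.2224, 0.1431], E[r] = -0.3303, γ^t·E[r] = -0.169125, running G = -1.309125
t=4: π = [0.1440, 0.1951, 0.1429, 0.1528, 0.2224, 0.1429], E[r] = -0.3278, γ^t·E[r] = -0.134275, running G = -1.443400
t=5: π = [0.1441, 0.1950, 0.1429, 0.1528, 0.2224, 0.1429], E[r] = -0.3279, γ^t·E[r] = -0.107463, running G = -1.550863
t=6: π = [0.1441, 0.1950, 0.1429, 0.1528, 0.2224, 0.1429], E[r] = -0.3280, γ^t·E[r] = -0.085972, running G = -1.636834
t=7: π = [0.1441, 0.1950, 0.1429, 0.1528, 0.2224, 0.1429], E[r] = -0.3279, γ^t·E[r] = -0.068776, running G = -1.705610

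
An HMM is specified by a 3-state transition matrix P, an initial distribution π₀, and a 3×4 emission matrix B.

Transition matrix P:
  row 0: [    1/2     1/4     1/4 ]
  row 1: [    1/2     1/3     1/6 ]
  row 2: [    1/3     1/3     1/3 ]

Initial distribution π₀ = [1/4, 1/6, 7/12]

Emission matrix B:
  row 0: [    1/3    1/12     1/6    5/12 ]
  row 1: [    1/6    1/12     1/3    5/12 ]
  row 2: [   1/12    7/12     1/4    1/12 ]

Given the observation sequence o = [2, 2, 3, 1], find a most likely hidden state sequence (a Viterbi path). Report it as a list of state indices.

t=0: δ = [4.167e-02, 5.556e-02, 1.458e-01]  (obs o_0=2)
t=1: δ = [8.102e-03, 1.620e-02, 1.215e-02]  ψ = [2, 2, 2]  (obs o_1=2)
t=2: δ = [3.376e-03, 2.251e-03, 3.376e-04]  ψ = [1, 1, 2]  (obs o_2=3)
t=3: δ = [1.407e-04, 7.033e-05, 4.923e-04]  ψ = [0, 0, 0]  (obs o_3=1)
backtrack: best end state = 2; path = [2, 1, 0, 2]

path = [2, 1, 0, 2]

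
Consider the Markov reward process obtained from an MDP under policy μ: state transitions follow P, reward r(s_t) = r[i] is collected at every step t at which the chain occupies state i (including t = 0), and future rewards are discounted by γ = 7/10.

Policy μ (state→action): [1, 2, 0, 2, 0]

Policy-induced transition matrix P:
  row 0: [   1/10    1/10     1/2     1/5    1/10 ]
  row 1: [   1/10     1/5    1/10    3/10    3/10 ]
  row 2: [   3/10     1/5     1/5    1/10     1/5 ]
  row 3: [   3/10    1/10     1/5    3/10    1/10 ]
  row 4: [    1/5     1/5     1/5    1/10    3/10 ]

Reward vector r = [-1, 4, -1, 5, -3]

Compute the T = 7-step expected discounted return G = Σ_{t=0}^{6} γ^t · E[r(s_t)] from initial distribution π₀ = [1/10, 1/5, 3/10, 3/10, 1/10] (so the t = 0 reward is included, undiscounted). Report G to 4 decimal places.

G = 2.8429

t=0: π = [0.1000, 0.2000, 0.3000, 0.3000, 0.1000], E[r] = 1.6000, γ^t·E[r] = 1.600000, running G = 1.600000
t=1: π = [0.2300, 0.1600, 0.2100, 0.2100, 0.1900], E[r] = 0.6800, γ^t·E[r] = 0.476000, running G = 2.076000
t=2: π = [0.2030, 0.1560, 0.2530, 0.1970, 0.1910], E[r] = 0.5800, γ^t·E[r] = 0.284200, running G = 2.360200
t=3: π = [0.2091, 0.1600, 0.2453, 0.1909, 0.1947], E[r] = 0.5560, γ^t·E[r] = 0.190708, running G = 2.550908
t=4: π = [0.2067, 0.1600, 0.2467, 0.1911, 0.1955], E[r] = 0.5556, γ^t·E[r] = 0.133400, running G = 2.684308
t=5: π = [0.2071, 0.1602, 0.2460, 0.1909, 0.1958], E[r] = 0.5549, γ^t·E[r] = 0.093262, running G = 2.777570
t=6: π = [0.2070, 0.1602, 0.2461, 0.1909, 0.1958], E[r] = 0.5550, γ^t·E[r] = 0.065295, running G = 2.842865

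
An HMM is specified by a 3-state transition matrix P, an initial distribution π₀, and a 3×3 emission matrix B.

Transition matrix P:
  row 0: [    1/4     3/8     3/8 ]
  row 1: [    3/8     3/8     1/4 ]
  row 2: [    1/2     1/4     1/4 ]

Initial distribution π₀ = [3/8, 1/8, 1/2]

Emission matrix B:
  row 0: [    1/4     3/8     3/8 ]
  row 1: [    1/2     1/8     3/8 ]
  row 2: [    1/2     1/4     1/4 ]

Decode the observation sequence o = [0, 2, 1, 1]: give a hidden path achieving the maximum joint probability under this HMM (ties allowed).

t=0: δ = [9.375e-02, 6.250e-02, 2.500e-01]  (obs o_0=0)
t=1: δ = [4.688e-02, 2.344e-02, 1.562e-02]  ψ = [2, 2, 2]  (obs o_1=2)
t=2: δ = [4.395e-03, 2.197e-03, 4.395e-03]  ψ = [0, 0, 0]  (obs o_2=1)
t=3: δ = [8.240e-04, 2.060e-04, 4.120e-04]  ψ = [2, 0, 0]  (obs o_3=1)
backtrack: best end state = 0; path = [2, 0, 2, 0]

path = [2, 0, 2, 0]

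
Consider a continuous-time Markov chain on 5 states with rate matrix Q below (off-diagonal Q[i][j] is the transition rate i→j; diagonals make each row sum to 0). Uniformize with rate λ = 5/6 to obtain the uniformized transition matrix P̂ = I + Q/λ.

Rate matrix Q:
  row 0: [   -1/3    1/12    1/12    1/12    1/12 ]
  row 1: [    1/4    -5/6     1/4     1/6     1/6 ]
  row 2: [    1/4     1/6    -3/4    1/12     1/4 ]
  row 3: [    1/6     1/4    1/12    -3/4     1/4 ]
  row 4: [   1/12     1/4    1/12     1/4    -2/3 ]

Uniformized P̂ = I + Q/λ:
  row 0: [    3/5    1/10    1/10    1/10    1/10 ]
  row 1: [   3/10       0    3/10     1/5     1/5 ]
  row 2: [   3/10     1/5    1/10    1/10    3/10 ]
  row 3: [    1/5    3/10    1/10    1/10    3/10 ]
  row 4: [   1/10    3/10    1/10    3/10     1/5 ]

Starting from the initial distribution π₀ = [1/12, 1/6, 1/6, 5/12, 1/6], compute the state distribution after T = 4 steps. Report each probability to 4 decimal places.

t=0: π = [0.0833, 0.1667, 0.1667, 0.4167, 0.1667]
t=1: π = [0.2500, 0.2167, 0.1333, 0.1500, 0.2500]
t=2: π = [0.3100, 0.1717, 0.1433, 0.1717, 0.2033]
t=3: π = [0.3352, 0.1722, 0.1343, 0.1578, 0.2005]
t=4: π = [0.3447, 0.1679, 0.1344, 0.1573, 0.1957]

π = [0.3447, 0.1679, 0.1344, 0.1573, 0.1957]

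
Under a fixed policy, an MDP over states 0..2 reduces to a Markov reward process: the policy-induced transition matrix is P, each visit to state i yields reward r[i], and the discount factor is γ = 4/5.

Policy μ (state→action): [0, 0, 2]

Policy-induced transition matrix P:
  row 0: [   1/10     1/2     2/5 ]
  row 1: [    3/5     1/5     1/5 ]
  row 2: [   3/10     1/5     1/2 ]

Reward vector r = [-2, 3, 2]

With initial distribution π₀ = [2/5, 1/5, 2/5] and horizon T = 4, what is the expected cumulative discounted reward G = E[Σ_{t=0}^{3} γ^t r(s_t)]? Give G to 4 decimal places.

G = 2.6804

t=0: π = [0.4000, 0.2000, 0.4000], E[r] = 0.6000, γ^t·E[r] = 0.600000, running G = 0.600000
t=1: π = [0.2800, 0.3200, 0.4000], E[r] = 1.2000, γ^t·E[r] = 0.960000, running G = 1.560000
t=2: π = [0.3400, 0.2840, 0.3760], E[r] = 0.9240, γ^t·E[r] = 0.591360, running G = 2.151360
t=3: π = [0.3172, 0.3020, 0.3808], E[r] = 1.0332, γ^t·E[r] = 0.528998, running G = 2.680358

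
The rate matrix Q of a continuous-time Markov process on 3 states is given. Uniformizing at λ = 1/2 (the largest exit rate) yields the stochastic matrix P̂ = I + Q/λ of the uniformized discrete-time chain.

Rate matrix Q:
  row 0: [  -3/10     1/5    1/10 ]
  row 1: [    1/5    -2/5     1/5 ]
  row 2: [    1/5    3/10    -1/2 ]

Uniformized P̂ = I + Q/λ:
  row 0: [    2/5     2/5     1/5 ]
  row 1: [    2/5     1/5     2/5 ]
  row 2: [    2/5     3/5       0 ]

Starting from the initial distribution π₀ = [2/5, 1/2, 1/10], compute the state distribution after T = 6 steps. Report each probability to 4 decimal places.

t=0: π = [0.4000, 0.5000, 0.1000]
t=1: π = [0.4000, 0.3200, 0.2800]
t=2: π = [0.4000, 0.3920, 0.2080]
t=3: π = [0.4000, 0.3632, 0.2368]
t=4: π = [0.4000, 0.3747, 0.2253]
t=5: π = [0.4000, 0.3701, 0.2299]
t=6: π = [0.4000, 0.3720, 0.2280]

π = [0.4000, 0.3720, 0.2280]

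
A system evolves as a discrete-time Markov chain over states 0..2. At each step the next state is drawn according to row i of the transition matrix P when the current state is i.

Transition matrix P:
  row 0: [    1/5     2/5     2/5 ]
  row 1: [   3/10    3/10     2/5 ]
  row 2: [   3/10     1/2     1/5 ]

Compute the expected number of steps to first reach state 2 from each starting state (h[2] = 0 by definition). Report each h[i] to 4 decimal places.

First-step conditioning: h[2] = 0; for i ≠ 2, h[i] = 1 + Σ_k P[i][k]·h[k].
  h[0] = 1 + 1/5·h[0] + 2/5·h[1]
  h[1] = 1 + 3/10·h[0] + 3/10·h[1]
Solving the 2×2 linear system over states ≠ 2 gives exactly h = [5/2, 5/2, 0] (h[2] = 0 is the target).

h = [2.5000, 2.5000, 0.0000]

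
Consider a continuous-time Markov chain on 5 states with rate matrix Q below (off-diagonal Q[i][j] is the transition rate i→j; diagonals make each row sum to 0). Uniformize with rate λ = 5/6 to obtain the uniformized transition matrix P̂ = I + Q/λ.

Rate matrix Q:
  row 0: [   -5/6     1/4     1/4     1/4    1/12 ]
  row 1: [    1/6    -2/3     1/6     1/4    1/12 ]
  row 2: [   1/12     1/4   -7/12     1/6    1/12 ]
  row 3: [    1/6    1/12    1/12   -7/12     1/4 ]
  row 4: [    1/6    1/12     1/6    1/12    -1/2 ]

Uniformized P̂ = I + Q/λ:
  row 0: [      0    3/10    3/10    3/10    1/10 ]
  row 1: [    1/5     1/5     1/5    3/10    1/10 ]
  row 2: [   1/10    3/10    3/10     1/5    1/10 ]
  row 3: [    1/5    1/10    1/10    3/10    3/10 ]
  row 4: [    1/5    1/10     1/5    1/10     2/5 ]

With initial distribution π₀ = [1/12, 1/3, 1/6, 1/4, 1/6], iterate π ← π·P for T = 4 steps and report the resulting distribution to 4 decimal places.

π = [0.1489, 0.1914, 0.2125, 0.2366, 0.2107]

t=0: π = [0.0833, 0.3333, 0.1667, 0.2500, 0.1667]
t=1: π = [0.1667, 0.1833, 0.2000, 0.2500, 0.2000]
t=2: π = [0.1467, 0.1917, 0.2117, 0.2400, 0.2100]
t=3: π = [0.1495, 0.1908, 0.2118, 0.2368, 0.2110]
t=4: π = [0.1489, 0.1914, 0.2125, 0.2366, 0.2107]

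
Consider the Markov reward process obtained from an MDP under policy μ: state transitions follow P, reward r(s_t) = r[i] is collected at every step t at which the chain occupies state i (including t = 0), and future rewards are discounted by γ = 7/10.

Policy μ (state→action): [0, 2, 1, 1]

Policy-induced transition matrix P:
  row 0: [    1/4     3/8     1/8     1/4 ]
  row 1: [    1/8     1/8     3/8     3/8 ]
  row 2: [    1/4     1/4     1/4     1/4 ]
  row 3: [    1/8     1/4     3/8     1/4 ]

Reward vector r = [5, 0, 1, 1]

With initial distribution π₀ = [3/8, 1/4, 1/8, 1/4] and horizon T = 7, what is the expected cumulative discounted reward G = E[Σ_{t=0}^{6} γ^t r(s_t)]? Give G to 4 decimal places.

G = 5.3169

t=0: π = [0.3750, 0.2500, 0.1250, 0.2500], E[r] = 2.2500, γ^t·E[r] = 2.250000, running G = 2.250000
t=1: π = [0.1875, 0.2656, 0.2656, 0.2813], E[r] = 1.4844, γ^t·E[r] = 1.039063, running G = 3.289063
t=2: π = [0.1816, 0.2402, 0.2949, 0.2832], E[r] = 1.4863, γ^t·E[r] = 0.728301, running G = 4.017363
t=3: π = [0.1846, 0.2427, 0.2927, 0.2800], E[r] = 1.4956, γ^t·E[r] = 0.512993, running G = 4.530356
t=4: π = [0.1847, 0.2427, 0.2923, 0.2803], E[r] = 1.4959, γ^t·E[r] = 0.359168, running G = 4.889524
t=5: π = [0.1846, 0.2427, 0.2923, 0.2803], E[r] = 1.4957, γ^t·E[r] = 0.251386, running G = 5.140910
t=6: π = [0.1846, 0.2427, 0.2923, 0.2803], E[r] = 1.4957, γ^t·E[r] = 0.175970, running G = 5.316881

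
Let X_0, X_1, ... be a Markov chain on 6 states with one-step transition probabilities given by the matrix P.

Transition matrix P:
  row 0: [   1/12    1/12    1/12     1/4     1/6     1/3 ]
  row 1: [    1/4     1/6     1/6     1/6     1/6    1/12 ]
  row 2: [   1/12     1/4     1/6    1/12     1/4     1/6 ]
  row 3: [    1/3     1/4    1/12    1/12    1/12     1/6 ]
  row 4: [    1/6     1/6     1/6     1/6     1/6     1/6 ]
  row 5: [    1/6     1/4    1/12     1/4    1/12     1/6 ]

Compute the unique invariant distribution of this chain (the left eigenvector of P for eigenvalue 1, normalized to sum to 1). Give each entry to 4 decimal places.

π = [0.1857, 0.1909, 0.1216, 0.1728, 0.1473, 0.1817]

Balance equations π_j = Σ_i π_i·P[i][j]:
  π_0 = 1/12·π_0 + 1/4·π_1 + 1/12·π_2 + 1/3·π_3 + 1/6·π_4 + 1/6·π_5
  π_1 = 1/12·π_0 + 1/6·π_1 + 1/4·π_2 + 1/4·π_3 + 1/6·π_4 + 1/4·π_5
  π_2 = 1/12·π_0 + 1/6·π_1 + 1/6·π_2 + 1/12·π_3 + 1/6·π_4 + 1/12·π_5
  π_3 = 1/4·π_0 + 1/6·π_1 + 1/12·π_2 + 1/12·π_3 + 1/6·π_4 + 1/4·π_5
  π_4 = 1/6·π_0 + 1/6·π_1 + 1/4·π_2 + 1/12·π_3 + 1/6·π_4 + 1/12·π_5
  normalize: π_0 + π_1 + π_2 + π_3 + π_4 + π_5 = 1
Solving the linear system gives exactly π = [26648/143463, 27382/143463, 17452/143463, 24784/143463, 21127/143463, 8690/47821].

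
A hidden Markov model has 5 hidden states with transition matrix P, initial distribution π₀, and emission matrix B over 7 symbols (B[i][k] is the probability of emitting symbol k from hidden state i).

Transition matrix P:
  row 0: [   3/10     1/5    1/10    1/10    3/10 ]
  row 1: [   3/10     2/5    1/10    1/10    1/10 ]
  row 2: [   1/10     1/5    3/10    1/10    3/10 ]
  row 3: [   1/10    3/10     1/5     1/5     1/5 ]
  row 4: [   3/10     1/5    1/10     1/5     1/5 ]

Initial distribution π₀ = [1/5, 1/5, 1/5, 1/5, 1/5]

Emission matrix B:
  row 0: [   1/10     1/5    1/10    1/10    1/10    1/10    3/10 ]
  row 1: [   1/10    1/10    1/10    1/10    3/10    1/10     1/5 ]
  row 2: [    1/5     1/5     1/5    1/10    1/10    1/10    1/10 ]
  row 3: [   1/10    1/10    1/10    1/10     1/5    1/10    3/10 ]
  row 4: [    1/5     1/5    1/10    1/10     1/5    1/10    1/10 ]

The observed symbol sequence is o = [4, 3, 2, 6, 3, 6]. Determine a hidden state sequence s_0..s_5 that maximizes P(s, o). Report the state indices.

path = [1, 1, 1, 1, 1, 0]

t=0: δ = [2.000e-02, 6.000e-02, 2.000e-02, 4.000e-02, 4.000e-02]  (obs o_0=4)
t=1: δ = [1.800e-03, 2.400e-03, 8.000e-04, 8.000e-04, 8.000e-04]  ψ = [1, 1, 3, 3, 3]  (obs o_1=3)
t=2: δ = [7.200e-05, 9.600e-05, 4.800e-05, 2.400e-05, 5.400e-05]  ψ = [1, 1, 1, 1, 0]  (obs o_2=2)
t=3: δ = [8.640e-06, 7.680e-06, 1.440e-06, 3.240e-06, 2.160e-06]  ψ = [1, 1, 2, 4, 0]  (obs o_3=6)
t=4: δ = [2.592e-07, 3.072e-07, 8.640e-08, 8.640e-08, 2.592e-07]  ψ = [0, 1, 0, 0, 0]  (obs o_4=3)
t=5: δ = [2.765e-08, 2.458e-08, 3.072e-09, 1.555e-08, 7.776e-09]  ψ = [1, 1, 1, 4, 0]  (obs o_5=6)
backtrack: best end state = 0; path = [1, 1, 1, 1, 1, 0]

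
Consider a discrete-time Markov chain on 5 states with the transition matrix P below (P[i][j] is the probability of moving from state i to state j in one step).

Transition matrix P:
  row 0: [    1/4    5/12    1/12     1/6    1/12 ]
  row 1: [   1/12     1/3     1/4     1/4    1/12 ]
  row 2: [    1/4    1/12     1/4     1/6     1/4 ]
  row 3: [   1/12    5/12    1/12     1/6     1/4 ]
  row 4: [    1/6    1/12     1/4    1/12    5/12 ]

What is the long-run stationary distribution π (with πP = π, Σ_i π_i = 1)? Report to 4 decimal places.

π = [0.1606, 0.2581, 0.1949, 0.1702, 0.2163]

Balance equations π_j = Σ_i π_i·P[i][j]:
  π_0 = 1/4·π_0 + 1/12·π_1 + 1/4·π_2 + 1/12·π_3 + 1/6·π_4
  π_1 = 5/12·π_0 + 1/3·π_1 + 1/12·π_2 + 5/12·π_3 + 1/12·π_4
  π_2 = 1/12·π_0 + 1/4·π_1 + 1/4·π_2 + 1/12·π_3 + 1/4·π_4
  π_3 = 1/6·π_0 + 1/4·π_1 + 1/6·π_2 + 1/6·π_3 + 1/12·π_4
  normalize: π_0 + π_1 + π_2 + π_3 + π_4 = 1
Solving the linear system gives exactly π = [353/2198, 851/3297, 1285/6594, 187/1099, 713/3297].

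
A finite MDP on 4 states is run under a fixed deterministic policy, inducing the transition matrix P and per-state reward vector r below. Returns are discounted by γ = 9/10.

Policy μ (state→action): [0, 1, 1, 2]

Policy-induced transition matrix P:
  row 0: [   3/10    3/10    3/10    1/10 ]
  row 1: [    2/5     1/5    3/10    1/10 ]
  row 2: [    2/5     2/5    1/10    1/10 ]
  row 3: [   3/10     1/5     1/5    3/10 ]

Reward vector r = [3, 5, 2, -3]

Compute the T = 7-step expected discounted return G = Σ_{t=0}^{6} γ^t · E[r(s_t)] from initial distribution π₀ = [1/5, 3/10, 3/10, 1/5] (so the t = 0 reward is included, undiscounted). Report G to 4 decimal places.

t=0: π = [0.2000, 0.3000, 0.3000, 0.2000], E[r] = 2.1000, γ^t·E[r] = 2.100000, running G = 2.100000
t=1: π = [0.3600, 0.2800, 0.2200, 0.1400], E[r] = 2.5000, γ^t·E[r] = 2.250000, running G = 4.350000
t=2: π = [0.3500, 0.2800, 0.2420, 0.1280], E[r] = 2.5500, γ^t·E[r] = 2.065500, running G = 6.415500
t=3: π = [0.3522, 0.2834, 0.2388, 0.1256], E[r] = 2.5744, γ^t·E[r] = 1.876738, running G = 8.292238
t=4: π = [0.3522, 0.2830, 0.2397, 0.1251], E[r] = 2.5756, γ^t·E[r] = 1.689825, running G = 9.982063
t=5: π = [0.3523, 0.2832, 0.2396, 0.1250], E[r] = 2.5766, γ^t·E[r] = 1.521468, running G = 11.503531
t=6: π = [0.3523, 0.2831, 0.2396, 0.1250], E[r] = 2.5767, γ^t·E[r] = 1.369342, running G = 12.872873

G = 12.8729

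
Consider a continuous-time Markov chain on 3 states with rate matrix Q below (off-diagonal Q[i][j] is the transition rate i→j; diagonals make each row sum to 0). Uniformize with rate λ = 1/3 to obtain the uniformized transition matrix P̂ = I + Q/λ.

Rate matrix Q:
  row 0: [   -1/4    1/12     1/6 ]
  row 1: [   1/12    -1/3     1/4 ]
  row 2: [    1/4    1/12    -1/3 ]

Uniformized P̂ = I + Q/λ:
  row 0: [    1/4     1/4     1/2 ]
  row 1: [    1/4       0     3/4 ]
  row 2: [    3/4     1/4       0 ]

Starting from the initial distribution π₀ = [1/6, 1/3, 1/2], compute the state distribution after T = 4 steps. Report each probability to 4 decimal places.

t=0: π = [0.1667, 0.3333, 0.5000]
t=1: π = [0.5000, 0.1667, 0.3333]
t=2: π = [0.4167, 0.2083, 0.3750]
t=3: π = [0.4375, 0.1979, 0.3646]
t=4: π = [0.4323, 0.2005, 0.3672]

π = [0.4323, 0.2005, 0.3672]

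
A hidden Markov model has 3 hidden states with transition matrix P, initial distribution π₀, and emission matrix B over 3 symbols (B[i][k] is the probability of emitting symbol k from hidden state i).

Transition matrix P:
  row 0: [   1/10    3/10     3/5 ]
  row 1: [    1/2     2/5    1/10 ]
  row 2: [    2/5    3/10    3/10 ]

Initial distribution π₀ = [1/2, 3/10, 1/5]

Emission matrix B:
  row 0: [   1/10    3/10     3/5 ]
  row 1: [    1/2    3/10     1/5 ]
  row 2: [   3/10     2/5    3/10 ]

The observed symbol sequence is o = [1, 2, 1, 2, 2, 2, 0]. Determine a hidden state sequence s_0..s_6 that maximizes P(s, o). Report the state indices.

path = [1, 0, 2, 0, 2, 0, 2]

t=0: δ = [1.500e-01, 9.000e-02, 8.000e-02]  (obs o_0=1)
t=1: δ = [2.700e-02, 9.000e-03, 2.700e-02]  ψ = [1, 0, 0]  (obs o_1=2)
t=2: δ = [3.240e-03, 2.430e-03, 6.480e-03]  ψ = [2, 0, 0]  (obs o_2=1)
t=3: δ = [1.555e-03, 3.888e-04, 5.832e-04]  ψ = [2, 2, 0]  (obs o_3=2)
t=4: δ = [1.400e-04, 9.331e-05, 2.799e-04]  ψ = [2, 0, 0]  (obs o_4=2)
t=5: δ = [6.718e-05, 1.680e-05, 2.519e-05]  ψ = [2, 2, 0]  (obs o_5=2)
t=6: δ = [1.008e-06, 1.008e-05, 1.209e-05]  ψ = [2, 0, 0]  (obs o_6=0)
backtrack: best end state = 2; path = [1, 0, 2, 0, 2, 0, 2]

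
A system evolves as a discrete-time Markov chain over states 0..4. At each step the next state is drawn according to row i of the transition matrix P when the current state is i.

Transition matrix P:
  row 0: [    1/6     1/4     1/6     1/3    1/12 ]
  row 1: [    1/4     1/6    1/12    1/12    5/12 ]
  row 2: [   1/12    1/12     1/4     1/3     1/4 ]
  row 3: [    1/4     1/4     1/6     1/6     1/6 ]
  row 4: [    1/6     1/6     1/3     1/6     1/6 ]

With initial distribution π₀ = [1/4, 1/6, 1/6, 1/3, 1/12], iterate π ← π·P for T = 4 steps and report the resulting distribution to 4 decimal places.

t=0: π = [0.2500, 0.1667, 0.1667, 0.3333, 0.0833]
t=1: π = [0.1944, 0.2014, 0.1806, 0.2222, 0.2014]
t=2: π = [0.1869, 0.1863, 0.1985, 0.2124, 0.2159]
t=3: π = [0.1834, 0.1834, 0.2037, 0.2154, 0.2142]
t=4: π = [0.1829, 0.1829, 0.2041, 0.2159, 0.2142]

π = [0.1829, 0.1829, 0.2041, 0.2159, 0.2142]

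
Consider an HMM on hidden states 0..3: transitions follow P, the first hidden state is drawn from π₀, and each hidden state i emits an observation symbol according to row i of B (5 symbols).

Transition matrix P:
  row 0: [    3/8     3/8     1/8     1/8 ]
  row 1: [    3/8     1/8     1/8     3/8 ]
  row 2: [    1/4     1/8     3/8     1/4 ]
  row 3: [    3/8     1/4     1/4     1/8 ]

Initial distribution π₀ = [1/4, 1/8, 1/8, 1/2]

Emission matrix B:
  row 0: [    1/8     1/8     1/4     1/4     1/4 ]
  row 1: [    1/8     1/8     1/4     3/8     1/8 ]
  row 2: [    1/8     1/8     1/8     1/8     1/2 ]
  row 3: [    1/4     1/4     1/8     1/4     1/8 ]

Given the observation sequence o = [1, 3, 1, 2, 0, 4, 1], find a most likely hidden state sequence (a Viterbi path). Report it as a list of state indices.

t=0: δ = [3.125e-02, 1.562e-02, 1.562e-02, 1.250e-01]  (obs o_0=1)
t=1: δ = [1.172e-02, 1.172e-02, 3.906e-03, 3.906e-03]  ψ = [3, 3, 3, 3]  (obs o_1=3)
t=2: δ = [5.493e-04, 5.493e-04, 1.831e-04, 1.099e-03]  ψ = [0, 0, 0, 1]  (obs o_2=1)
t=3: δ = [1.030e-04, 6.866e-05, 3.433e-05, 2.575e-05]  ψ = [3, 3, 3, 1]  (obs o_3=2)
t=4: δ = [4.828e-06, 4.828e-06, 1.609e-06, 6.437e-06]  ψ = [0, 0, 0, 1]  (obs o_4=0)
t=5: δ = [6.035e-07, 2.263e-07, 8.047e-07, 2.263e-07]  ψ = [3, 0, 3, 1]  (obs o_5=4)
t=6: δ = [2.829e-08, 2.829e-08, 3.772e-08, 5.029e-08]  ψ = [0, 0, 2, 2]  (obs o_6=1)
backtrack: best end state = 3; path = [3, 1, 3, 1, 3, 2, 3]

path = [3, 1, 3, 1, 3, 2, 3]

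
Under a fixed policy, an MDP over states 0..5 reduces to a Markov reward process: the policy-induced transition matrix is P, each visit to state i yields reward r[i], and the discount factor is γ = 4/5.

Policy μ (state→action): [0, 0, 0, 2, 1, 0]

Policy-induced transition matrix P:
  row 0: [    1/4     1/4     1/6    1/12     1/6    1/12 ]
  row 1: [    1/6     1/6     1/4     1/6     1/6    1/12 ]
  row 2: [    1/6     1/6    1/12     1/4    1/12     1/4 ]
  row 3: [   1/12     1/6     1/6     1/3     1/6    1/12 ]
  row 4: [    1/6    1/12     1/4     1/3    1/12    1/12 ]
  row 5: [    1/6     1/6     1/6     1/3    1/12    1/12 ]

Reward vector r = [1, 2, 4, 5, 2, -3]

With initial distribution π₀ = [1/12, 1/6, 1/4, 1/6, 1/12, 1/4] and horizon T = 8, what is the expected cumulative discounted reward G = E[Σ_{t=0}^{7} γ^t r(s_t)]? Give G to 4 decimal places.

t=0: π = [0.0833, 0.1667, 0.2500, 0.1667, 0.0833, 0.2500], E[r] = 1.6667, γ^t·E[r] = 1.666667, running G = 1.666667
t=1: π = [0.1597, 0.1667, 0.1667, 0.2639, 0.1181, 0.1250], E[r] = 2.3403, γ^t·E[r] = 1.872222, running G = 3.538889
t=2: π = [0.1580, 0.1701, 0.1765, 0.2517, 0.1325, 0.1111], E[r] = 2.3947, γ^t·E[r] = 1.532593, running G = 5.071481
t=3: π = [0.1589, 0.1688, 0.1772, 0.2508, 0.1317, 0.1128], E[r] = 2.3841, γ^t·E[r] = 1.220642, running G = 6.292123
t=4: π = [0.1590, 0.1689, 0.1769, 0.2507, 0.1315, 0.1129], E[r] = 2.3827, γ^t·E[r] = 0.975964, running G = 7.268087
t=5: π = [0.1590, 0.1690, 0.1770, 0.2507, 0.1316, 0.1128], E[r] = 2.3828, γ^t·E[r] = 0.780804, running G = 8.048892
t=6: π = [0.1590, 0.1690, 0.1770, 0.2507, 0.1316, 0.1128], E[r] = 2.3828, γ^t·E[r] = 0.624631, running G = 8.673522
t=7: π = [0.1590, 0.1690, 0.1770, 0.2507, 0.1316, 0.1128], E[r] = 2.3828, γ^t·E[r] = 0.499703, running G = 9.173225

G = 9.1732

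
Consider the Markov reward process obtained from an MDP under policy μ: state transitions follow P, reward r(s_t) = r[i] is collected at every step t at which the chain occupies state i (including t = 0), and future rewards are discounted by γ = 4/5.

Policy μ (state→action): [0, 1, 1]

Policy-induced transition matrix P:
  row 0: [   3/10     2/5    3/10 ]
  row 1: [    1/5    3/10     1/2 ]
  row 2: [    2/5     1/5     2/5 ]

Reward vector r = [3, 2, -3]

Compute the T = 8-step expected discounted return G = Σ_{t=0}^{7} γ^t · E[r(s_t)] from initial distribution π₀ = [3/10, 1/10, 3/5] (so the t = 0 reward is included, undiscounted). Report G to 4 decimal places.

G = 0.4338

t=0: π = [0.3000, 0.1000, 0.6000], E[r] = -0.7000, γ^t·E[r] = -0.700000, running G = -0.700000
t=1: π = [0.3500, 0.2700, 0.3800], E[r] = 0.4500, γ^t·E[r] = 0.360000, running G = -0.340000
t=2: π = [0.3110, 0.2970, 0.3920], E[r] = 0.3510, γ^t·E[r] = 0.224640, running G = -0.115360
t=3: π = [0.3095, 0.2919, 0.3986], E[r] = 0.3165, γ^t·E[r] = 0.162048, running G = 0.046688
t=4: π = [0.3107, 0.2911, 0.3982], E[r] = 0.3195, γ^t·E[r] = 0.130855, running G = 0.177543
t=5: π = [0.3107, 0.2912, 0.3980], E[r] = 0.3205, γ^t·E[r] = 0.105023, running G = 0.282566
t=6: π = [0.3107, 0.2913, 0.3981], E[r] = 0.3204, γ^t·E[r] = 0.083995, running G = 0.366561
t=7: π = [0.3107, 0.2913, 0.3981], E[r] = 0.3204, γ^t·E[r] = 0.067190, running G = 0.433751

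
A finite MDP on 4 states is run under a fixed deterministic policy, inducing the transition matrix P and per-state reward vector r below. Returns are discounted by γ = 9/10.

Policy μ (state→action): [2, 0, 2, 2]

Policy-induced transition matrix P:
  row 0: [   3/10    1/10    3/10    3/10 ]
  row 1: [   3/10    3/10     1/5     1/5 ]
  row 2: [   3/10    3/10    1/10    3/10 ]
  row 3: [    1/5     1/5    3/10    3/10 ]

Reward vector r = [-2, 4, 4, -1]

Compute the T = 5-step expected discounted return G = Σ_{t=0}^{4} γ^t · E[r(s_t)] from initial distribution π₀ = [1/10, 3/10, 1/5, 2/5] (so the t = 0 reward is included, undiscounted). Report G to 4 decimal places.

t=0: π = [0.1000, 0.3000, 0.2000, 0.4000], E[r] = 1.4000, γ^t·E[r] = 1.400000, running G = 1.400000
t=1: π = [0.2600, 0.2400, 0.2300, 0.2700], E[r] = 1.0900, γ^t·E[r] = 0.981000, running G = 2.381000
t=2: π = [0.2730, 0.2210, 0.2300, 0.2760], E[r] = 0.9820, γ^t·E[r] = 0.795420, running G = 3.176420
t=3: π = [0.2724, 0.2178, 0.2319, 0.2779], E[r] = 0.9761, γ^t·E[r] = 0.711577, running G = 3.887997
t=4: π = [0.2722, 0.2177, 0.2318, 0.2782], E[r] = 0.9756, γ^t·E[r] = 0.640117, running G = 4.528114

G = 4.5281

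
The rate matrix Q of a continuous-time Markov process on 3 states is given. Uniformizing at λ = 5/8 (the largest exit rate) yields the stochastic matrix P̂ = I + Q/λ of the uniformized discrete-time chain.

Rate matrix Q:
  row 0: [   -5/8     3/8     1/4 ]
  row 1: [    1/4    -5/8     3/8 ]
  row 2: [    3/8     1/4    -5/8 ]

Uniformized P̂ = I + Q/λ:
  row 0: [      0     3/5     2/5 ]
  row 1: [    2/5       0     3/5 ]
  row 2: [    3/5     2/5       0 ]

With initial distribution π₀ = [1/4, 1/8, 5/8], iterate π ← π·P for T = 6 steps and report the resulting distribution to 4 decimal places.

t=0: π = [0.2500, 0.1250, 0.6250]
t=1: π = [0.4250, 0.4000, 0.1750]
t=2: π = [0.2650, 0.3250, 0.4100]
t=3: π = [0.3760, 0.3230, 0.3010]
t=4: π = [0.3098, 0.3460, 0.3442]
t=5: π = [0.3449, 0.3236, 0.3315]
t=6: π = [0.3283, 0.3396, 0.3321]

π = [0.3283, 0.3396, 0.3321]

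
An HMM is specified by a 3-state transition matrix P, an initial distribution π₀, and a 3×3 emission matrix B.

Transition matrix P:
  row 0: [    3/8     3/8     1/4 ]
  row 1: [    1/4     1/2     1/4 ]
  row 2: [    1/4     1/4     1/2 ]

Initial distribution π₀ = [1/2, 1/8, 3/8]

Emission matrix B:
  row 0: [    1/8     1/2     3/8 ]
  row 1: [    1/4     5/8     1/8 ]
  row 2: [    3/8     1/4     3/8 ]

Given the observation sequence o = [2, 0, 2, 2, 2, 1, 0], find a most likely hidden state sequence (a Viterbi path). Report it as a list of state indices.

t=0: δ = [1.875e-01, 1.562e-02, 1.406e-01]  (obs o_0=2)
t=1: δ = [8.789e-03, 1.758e-02, 2.637e-02]  ψ = [0, 0, 2]  (obs o_1=0)
t=2: δ = [2.472e-03, 1.099e-03, 4.944e-03]  ψ = [2, 1, 2]  (obs o_2=2)
t=3: δ = [4.635e-04, 1.545e-04, 9.270e-04]  ψ = [2, 2, 2]  (obs o_3=2)
t=4: δ = [8.690e-05, 2.897e-05, 1.738e-04]  ψ = [2, 2, 2]  (obs o_4=2)
t=5: δ = [2.173e-05, 2.716e-05, 2.173e-05]  ψ = [2, 2, 2]  (obs o_5=1)
t=6: δ = [1.018e-06, 3.395e-06, 4.074e-06]  ψ = [0, 1, 2]  (obs o_6=0)
backtrack: best end state = 2; path = [2, 2, 2, 2, 2, 2, 2]

path = [2, 2, 2, 2, 2, 2, 2]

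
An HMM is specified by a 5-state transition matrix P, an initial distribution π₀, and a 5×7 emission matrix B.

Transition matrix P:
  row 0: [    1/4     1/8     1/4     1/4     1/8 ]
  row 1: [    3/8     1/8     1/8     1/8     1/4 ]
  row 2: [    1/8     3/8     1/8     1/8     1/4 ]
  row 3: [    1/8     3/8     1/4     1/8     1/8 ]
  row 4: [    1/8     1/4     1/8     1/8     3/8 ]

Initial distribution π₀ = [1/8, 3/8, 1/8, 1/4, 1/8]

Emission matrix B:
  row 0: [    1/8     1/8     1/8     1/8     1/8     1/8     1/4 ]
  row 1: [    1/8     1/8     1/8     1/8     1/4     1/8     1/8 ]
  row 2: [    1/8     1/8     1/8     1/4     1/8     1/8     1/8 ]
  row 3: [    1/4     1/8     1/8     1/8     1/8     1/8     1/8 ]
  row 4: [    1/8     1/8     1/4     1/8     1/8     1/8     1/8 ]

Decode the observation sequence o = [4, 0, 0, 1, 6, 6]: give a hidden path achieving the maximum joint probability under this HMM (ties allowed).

t=0: δ = [1.562e-02, 9.375e-02, 1.562e-02, 3.125e-02, 1.562e-02]  (obs o_0=4)
t=1: δ = [4.395e-03, 1.465e-03, 1.465e-03, 2.930e-03, 2.930e-03]  ψ = [1, 1, 1, 1, 1]  (obs o_1=0)
t=2: δ = [1.373e-04, 1.373e-04, 1.373e-04, 2.747e-04, 1.373e-04]  ψ = [0, 3, 0, 0, 4]  (obs o_2=0)
t=3: δ = [6.437e-06, 1.287e-05, 8.583e-06, 4.292e-06, 6.437e-06]  ψ = [1, 3, 3, 0, 4]  (obs o_3=1)
t=4: δ = [1.207e-06, 4.023e-07, 2.012e-07, 2.012e-07, 4.023e-07]  ψ = [1, 2, 0, 0, 1]  (obs o_4=6)
t=5: δ = [7.544e-08, 1.886e-08, 3.772e-08, 3.772e-08, 1.886e-08]  ψ = [0, 0, 0, 0, 0]  (obs o_5=6)
backtrack: best end state = 0; path = [1, 0, 3, 1, 0, 0]

path = [1, 0, 3, 1, 0, 0]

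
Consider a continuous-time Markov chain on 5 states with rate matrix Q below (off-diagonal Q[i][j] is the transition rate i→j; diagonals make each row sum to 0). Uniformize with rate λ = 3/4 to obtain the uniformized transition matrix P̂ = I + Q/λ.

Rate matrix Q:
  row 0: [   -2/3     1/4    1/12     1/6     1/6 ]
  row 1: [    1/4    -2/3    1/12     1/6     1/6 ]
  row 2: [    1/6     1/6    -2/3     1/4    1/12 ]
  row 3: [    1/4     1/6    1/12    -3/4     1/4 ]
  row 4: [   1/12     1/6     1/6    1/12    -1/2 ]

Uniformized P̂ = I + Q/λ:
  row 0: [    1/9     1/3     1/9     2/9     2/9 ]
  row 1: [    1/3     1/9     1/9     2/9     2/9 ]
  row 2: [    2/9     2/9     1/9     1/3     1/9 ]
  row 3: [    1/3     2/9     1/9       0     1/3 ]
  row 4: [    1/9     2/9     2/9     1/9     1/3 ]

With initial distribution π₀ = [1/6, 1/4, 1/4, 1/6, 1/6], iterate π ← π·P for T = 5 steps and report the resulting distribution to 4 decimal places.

π = [0.2139, 0.2214, 0.1393, 0.1714, 0.2540]

t=0: π = [0.1667, 0.2500, 0.2500, 0.1667, 0.1667]
t=1: π = [0.2315, 0.2130, 0.1296, 0.1944, 0.2315]
t=2: π = [0.2160, 0.2243, 0.1368, 0.1677, 0.2551]
t=3: π = [0.2134, 0.2213, 0.1395, 0.1718, 0.2540]
t=4: π = [0.2140, 0.2213, 0.1393, 0.1713, 0.2540]
t=5: π = [0.2139, 0.2214, 0.1393, 0.1714, 0.2540]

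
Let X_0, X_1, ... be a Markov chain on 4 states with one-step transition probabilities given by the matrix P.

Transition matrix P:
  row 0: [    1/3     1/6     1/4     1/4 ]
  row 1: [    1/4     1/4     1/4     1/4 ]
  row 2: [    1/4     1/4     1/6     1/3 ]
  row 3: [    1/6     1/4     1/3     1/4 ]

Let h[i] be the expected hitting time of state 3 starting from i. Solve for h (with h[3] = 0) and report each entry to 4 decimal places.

h = [3.7143, 3.7143, 3.4286, 0.0000]

First-step conditioning: h[3] = 0; for i ≠ 3, h[i] = 1 + Σ_k P[i][k]·h[k].
  h[0] = 1 + 1/3·h[0] + 1/6·h[1] + 1/4·h[2]
  h[1] = 1 + 1/4·h[0] + 1/4·h[1] + 1/4·h[2]
  h[2] = 1 + 1/4·h[0] + 1/4·h[1] + 1/6·h[2]
Solving the 3×3 linear system over states ≠ 3 gives exactly h = [26/7, 26/7, 24/7, 0] (h[3] = 0 is the target).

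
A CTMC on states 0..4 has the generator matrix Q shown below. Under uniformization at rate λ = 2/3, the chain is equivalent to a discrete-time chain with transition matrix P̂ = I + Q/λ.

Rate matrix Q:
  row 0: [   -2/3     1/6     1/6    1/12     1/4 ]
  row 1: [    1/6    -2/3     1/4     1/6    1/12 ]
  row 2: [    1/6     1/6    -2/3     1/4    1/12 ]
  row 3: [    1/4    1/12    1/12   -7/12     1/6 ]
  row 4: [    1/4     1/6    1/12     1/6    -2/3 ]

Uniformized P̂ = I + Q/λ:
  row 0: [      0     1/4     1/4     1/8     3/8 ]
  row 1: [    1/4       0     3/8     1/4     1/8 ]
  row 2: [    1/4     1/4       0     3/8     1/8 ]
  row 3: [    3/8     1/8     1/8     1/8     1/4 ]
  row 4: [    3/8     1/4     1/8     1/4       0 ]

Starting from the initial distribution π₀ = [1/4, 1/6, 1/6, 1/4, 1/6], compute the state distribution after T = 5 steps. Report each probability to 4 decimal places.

t=0: π = [0.2500, 0.1667, 0.1667, 0.2500, 0.1667]
t=1: π = [0.2396, 0.1771, 0.1771, 0.2083, 0.1979]
t=2: π = [0.2409, 0.1797, 0.1771, 0.2161, 0.1862]
t=3: π = [0.2401, 0.1781, 0.1779, 0.2150, 0.1890]
t=4: π = [0.2405, 0.1786, 0.1773, 0.2154, 0.1883]
t=5: π = [0.2403, 0.1784, 0.1776, 0.2152, 0.1885]

π = [0.2403, 0.1784, 0.1776, 0.2152, 0.1885]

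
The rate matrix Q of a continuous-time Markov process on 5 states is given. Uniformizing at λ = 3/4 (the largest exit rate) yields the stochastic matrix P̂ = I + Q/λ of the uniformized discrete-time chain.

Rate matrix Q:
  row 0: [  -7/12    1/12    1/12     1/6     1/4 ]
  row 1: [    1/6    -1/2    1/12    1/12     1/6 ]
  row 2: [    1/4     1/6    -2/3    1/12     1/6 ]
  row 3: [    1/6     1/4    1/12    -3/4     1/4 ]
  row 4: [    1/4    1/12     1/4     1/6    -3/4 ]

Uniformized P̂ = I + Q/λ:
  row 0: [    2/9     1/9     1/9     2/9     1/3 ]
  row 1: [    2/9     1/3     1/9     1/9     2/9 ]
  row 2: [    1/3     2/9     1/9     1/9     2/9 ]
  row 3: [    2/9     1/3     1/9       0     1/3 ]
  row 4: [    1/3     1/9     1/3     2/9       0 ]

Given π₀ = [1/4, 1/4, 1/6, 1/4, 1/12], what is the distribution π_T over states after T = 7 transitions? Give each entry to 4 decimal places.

π = [0.2644, 0.2081, 0.1598, 0.1484, 0.2194]

t=0: π = [0.2500, 0.2500, 0.1667, 0.2500, 0.0833]
t=1: π = [0.2500, 0.2407, 0.1296, 0.1204, 0.2593]
t=2: π = [0.2654, 0.2058, 0.1687, 0.1543, 0.2058]
t=3: π = [0.2638, 0.2099, 0.1568, 0.1463, 0.2231]
t=4: π = [0.2644, 0.2077, 0.1607, 0.1490, 0.2182]
t=5: π = [0.2643, 0.2082, 0.1596, 0.1482, 0.2197]
t=6: π = [0.2644, 0.2080, 0.1599, 0.1484, 0.2192]
t=7: π = [0.2644, 0.2081, 0.1598, 0.1484, 0.2194]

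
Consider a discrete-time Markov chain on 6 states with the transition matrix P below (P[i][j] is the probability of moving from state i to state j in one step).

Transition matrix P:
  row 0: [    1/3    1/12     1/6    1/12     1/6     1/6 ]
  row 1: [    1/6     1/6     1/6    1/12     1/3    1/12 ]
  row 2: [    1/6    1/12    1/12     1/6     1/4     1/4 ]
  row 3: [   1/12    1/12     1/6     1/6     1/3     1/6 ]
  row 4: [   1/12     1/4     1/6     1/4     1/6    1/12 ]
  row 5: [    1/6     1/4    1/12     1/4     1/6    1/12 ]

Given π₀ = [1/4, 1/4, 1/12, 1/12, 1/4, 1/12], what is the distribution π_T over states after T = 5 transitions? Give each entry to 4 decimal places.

π = [0.1596, 0.1578, 0.1435, 0.1709, 0.2334, 0.1348]

t=0: π = [0.2500, 0.2500, 0.0833, 0.0833, 0.2500, 0.0833]
t=1: π = [0.1806, 0.1597, 0.1528, 0.1528, 0.2292, 0.1250]
t=2: π = [0.1649, 0.1557, 0.1435, 0.1678, 0.2315, 0.1366]
t=3: π = [0.1609, 0.1576, 0.1433, 0.1706, 0.2325, 0.1350]
t=4: π = [0.1599, 0.1577, 0.1435, 0.1707, 0.2333, 0.1348]
t=5: π = [0.1596, 0.1578, 0.1435, 0.1709, 0.2334, 0.1348]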